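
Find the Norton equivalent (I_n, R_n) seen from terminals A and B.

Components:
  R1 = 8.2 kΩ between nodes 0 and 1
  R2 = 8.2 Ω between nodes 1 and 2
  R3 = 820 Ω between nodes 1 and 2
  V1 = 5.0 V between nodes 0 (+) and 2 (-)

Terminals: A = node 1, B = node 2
Find the Thévenin equivalent first; then I_n = V_th/R_th and R_n = R_th.
Step 1 — V_th is the open-circuit voltage V_A - V_B (nothing connected across the terminals).
Nodal analysis, taking node 2 as the 0 V reference.
Source V1 fixes V_0 = 5 V.
KCL at each unknown node (sum of currents leaving = 0; resistances in Ω):
  Node 1: (V_1 - 5)/8200 + (V_1 - 0)/8.2 + (V_1 - 0)/820 = 0
Collecting terms: 0.1233 × V_1 = 0.0006098  =>  V_1 = 0.004946 V
V_th = V_1 - V_2 = 0.004946 - 0 = 0.004946 V
Step 2 — R_th: zero the source — replace V1 by a short circuit (node 2 merges into node 0) — and find the resistance seen between A (node 1) and B (node 0).
Reduce the network between node 1 (A) and node 0 (B) by series/parallel combination:
  Rp1 = R1 ‖ R2 ‖ R3 (parallel, all between nodes 0 and 1) = 1/(1/8200 + 1/8.2 + 1/820) = 8.111 Ω
R_th = 8.111 Ω
I_n = V_th/R_th = 0.004946/8.111 = 0.0006098 A, and R_n = R_th = 8.111 Ω

Final answer: I_n = 0.0006098 A, R_n = 8.111 Ω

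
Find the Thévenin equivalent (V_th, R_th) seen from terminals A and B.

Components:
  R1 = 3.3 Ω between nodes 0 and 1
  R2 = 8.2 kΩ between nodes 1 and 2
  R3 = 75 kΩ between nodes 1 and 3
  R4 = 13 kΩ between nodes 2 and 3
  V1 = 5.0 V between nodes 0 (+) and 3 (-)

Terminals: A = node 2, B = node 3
Step 1 — V_th is the open-circuit voltage V_A - V_B (nothing connected across the terminals).
Nodal analysis, taking node 3 as the 0 V reference.
Source V1 fixes V_0 = 5 V.
KCL at each unknown node (sum of currents leaving = 0; resistances in Ω):
  Node 1: (V_1 - 5)/3.3 + (V_1 - V_2)/8200 + (V_1 - 0)/75000 = 0
  Node 2: (V_2 - V_1)/8200 + (V_2 - 0)/13000 = 0
Collecting terms (coefficients in siemens):
  0.3032·V_1 - 0.000122·V_2 = 1.515
  0.0001989·V_2 - 0.000122·V_1 = 0
Determinant D = (0.3032)(0.0001989) - (-0.000122)(-0.000122) = 0.00006028
V_1 = [(1.515)(0.0001989) - (-0.000122)(0)]/D = 4.999 V
V_2 = [(0.3032)(0) - (1.515)(-0.000122)]/D = 3.065 V
V_th = V_2 - V_3 = 3.065 - 0 = 3.065 V
Step 2 — R_th: zero the source — replace V1 by a short circuit (node 3 merges into node 0) — and find the resistance seen between A (node 2) and B (node 0).
Reduce the network between node 2 (A) and node 0 (B) by series/parallel combination:
  Rp1 = R1 ‖ R3 (parallel, both between nodes 0 and 1) = 1/(1/3.3 + 1/75000) = 3.3 Ω
  Rs1 = R2 + Rp1 (series, joined only at node 1) = 8200 + 3.3 = 8203 Ω
  Rp2 = R4 ‖ Rs1 (parallel, both between nodes 0 and 2) = 1/(1/13000 + 1/8203) = 5030 Ω
R_th = 5.03 kΩ

Final answer: V_th = 3.065 V, R_th = 5.03 kΩ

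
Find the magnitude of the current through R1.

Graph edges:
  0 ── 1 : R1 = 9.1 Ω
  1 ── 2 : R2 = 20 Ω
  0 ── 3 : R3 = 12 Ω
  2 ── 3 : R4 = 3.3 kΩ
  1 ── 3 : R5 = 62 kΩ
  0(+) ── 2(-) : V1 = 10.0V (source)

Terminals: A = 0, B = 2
Nodal analysis, taking node 2 as the 0 V reference.
Source V1 fixes V_0 = 10 V.
KCL at each unknown node (sum of currents leaving = 0; resistances in Ω):
  Node 1: (V_1 - 10)/9.1 + (V_1 - 0)/20 + (V_1 - V_3)/62000 = 0
  Node 3: (V_3 - 10)/12 + (V_3 - 0)/3300 + (V_3 - V_1)/62000 = 0
Collecting terms (coefficients in siemens):
  0.1599·V_1 - 0.00001613·V_3 = 1.099
  0.08365·V_3 - 0.00001613·V_1 = 0.8333
Determinant D = (0.1599)(0.08365) - (-0.00001613)(-0.00001613) = 0.01338
V_1 = [(1.099)(0.08365) - (-0.00001613)(0.8333)]/D = 6.873 V
V_3 = [(0.1599)(0.8333) - (1.099)(-0.00001613)]/D = 9.963 V
I_R1 = (V_0 - V_1)/R1 = (10 - 6.873)/9.1 = 0.3436 A
|I_R1| = 0.3436 A

Final answer: |I_R1| = 0.3436 A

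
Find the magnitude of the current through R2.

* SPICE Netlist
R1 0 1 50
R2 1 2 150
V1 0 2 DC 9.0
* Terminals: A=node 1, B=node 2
Nodal analysis, taking node 2 as the 0 V reference.
Source V1 fixes V_0 = 9 V.
KCL at each unknown node (sum of currents leaving = 0; resistances in Ω):
  Node 1: (V_1 - 9)/50 + (V_1 - 0)/150 = 0
Collecting terms: 0.02667 × V_1 = 0.18  =>  V_1 = 6.75 V
I_R2 = (V_1 - V_2)/R2 = (6.75 - 0)/150 = 0.045 A
|I_R2| = 0.045 A

Final answer: |I_R2| = 0.045 A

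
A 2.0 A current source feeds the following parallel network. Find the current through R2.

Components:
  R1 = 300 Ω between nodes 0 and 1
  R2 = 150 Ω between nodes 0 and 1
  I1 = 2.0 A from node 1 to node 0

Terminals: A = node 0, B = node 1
All resistors sit directly between nodes 0 and 1, so they are in parallel and share one voltage V; the full source current 2 A splits among them.
1/R_par = 1/300 + 1/150 = 0.01 S  =>  R_par = 100 Ω
V = I × R_par = 2 × 100 = 200 V
I_R2 = V/R2 = 200/150 = 1.333 A

Final answer: 1.333 A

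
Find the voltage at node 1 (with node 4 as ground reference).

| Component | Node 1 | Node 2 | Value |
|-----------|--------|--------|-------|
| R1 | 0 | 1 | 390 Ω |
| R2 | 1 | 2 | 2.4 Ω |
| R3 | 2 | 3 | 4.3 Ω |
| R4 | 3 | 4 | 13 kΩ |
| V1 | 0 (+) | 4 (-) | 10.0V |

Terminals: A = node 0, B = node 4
Nodal analysis, taking node 4 as the 0 V reference.
Source V1 fixes V_0 = 10 V.
KCL at each unknown node (sum of currents leaving = 0; resistances in Ω):
  Node 1: (V_1 - 10)/390 + (V_1 - V_2)/2.4 = 0
  Node 2: (V_2 - V_1)/2.4 + (V_2 - V_3)/4.3 = 0
  Node 3: (V_3 - V_2)/4.3 + (V_3 - 0)/13000 = 0
Collecting terms (coefficients in siemens):
  0.4192·V_1 - 0.4167·V_2 = 0.02564
  0.6492·V_2 - 0.4167·V_1 - 0.2326·V_3 = 0
  0.2326·V_3 - 0.2326·V_2 = 0
Solving these 3 simultaneous equations (Gaussian elimination) gives:
  V_1 = 9.709 V, V_2 = 9.707 V, V_3 = 9.704 V
The requested potential is V_1 = 9.709 V.

Final answer: V_1 = 9.709 V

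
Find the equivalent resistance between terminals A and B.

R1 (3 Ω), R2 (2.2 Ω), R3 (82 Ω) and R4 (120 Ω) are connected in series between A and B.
Reduce the network between node 0 (A) and node 4 (B) by series/parallel combination:
  Rs1 = R1 + R2 (series, joined only at node 1) = 3 + 2.2 = 5.2 Ω
  Rs2 = R3 + Rs1 (series, joined only at node 2) = 82 + 5.2 = 87.2 Ω
  Rs3 = R4 + Rs2 (series, joined only at node 3) = 120 + 87.2 = 207.2 Ω
R_eq = 207.2 Ω

Final answer: 207.2 Ω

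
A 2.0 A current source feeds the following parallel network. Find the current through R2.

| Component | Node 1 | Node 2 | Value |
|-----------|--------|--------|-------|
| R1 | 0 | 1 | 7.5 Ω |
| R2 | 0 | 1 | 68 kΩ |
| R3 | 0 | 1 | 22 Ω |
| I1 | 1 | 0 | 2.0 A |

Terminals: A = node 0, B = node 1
All resistors sit directly between nodes 0 and 1, so they are in parallel and share one voltage V; the full source current 2 A splits among them.
1/R_par = 1/7.5 + 1/68000 + 1/22 = 0.1788 S  =>  R_par = 5.593 Ω
V = I × R_par = 2 × 5.593 = 11.19 V
I_R2 = V/R2 = 11.19/68000 = 0.0001645 A

Final answer: 0.0001645 A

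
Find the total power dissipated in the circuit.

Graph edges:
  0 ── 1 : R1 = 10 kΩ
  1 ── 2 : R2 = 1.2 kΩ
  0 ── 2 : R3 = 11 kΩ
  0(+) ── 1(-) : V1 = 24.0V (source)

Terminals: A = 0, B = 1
Nodal analysis, taking node 1 as the 0 V reference.
Source V1 fixes V_0 = 24 V.
KCL at each unknown node (sum of currents leaving = 0; resistances in Ω):
  Node 2: (V_2 - 0)/1200 + (V_2 - 24)/11000 = 0
Collecting terms: 0.0009242 × V_2 = 0.002182  =>  V_2 = 2.361 V
Power in each resistor, P = (ΔV)²/R:
  P_R1 = (24 - 0)²/10000 = 0.0576 W
  P_R2 = (0 - 2.361)²/1200 = 0.004644 W
  P_R3 = (24 - 2.361)²/11000 = 0.04257 W
P_total = P_R1 + P_R2 + P_R3 = 0.1048 W

Final answer: 0.1048 W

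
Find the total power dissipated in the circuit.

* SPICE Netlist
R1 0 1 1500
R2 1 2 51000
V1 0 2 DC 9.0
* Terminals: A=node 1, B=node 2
Nodal analysis, taking node 2 as the 0 V reference.
Source V1 fixes V_0 = 9 V.
KCL at each unknown node (sum of currents leaving = 0; resistances in Ω):
  Node 1: (V_1 - 9)/1500 + (V_1 - 0)/51000 = 0
Collecting terms: 0.0006863 × V_1 = 0.006  =>  V_1 = 8.743 V
Power in each resistor, P = (ΔV)²/R:
  P_R1 = (9 - 8.743)²/1500 = 0.00004408 W
  P_R2 = (8.743 - 0)²/51000 = 0.001499 W
P_total = P_R1 + P_R2 = 0.001543 W

Final answer: 0.001543 W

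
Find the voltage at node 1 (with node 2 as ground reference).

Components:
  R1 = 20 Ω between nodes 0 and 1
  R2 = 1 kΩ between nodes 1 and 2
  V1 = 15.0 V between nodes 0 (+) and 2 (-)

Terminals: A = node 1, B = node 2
Nodal analysis, taking node 2 as the 0 V reference.
Source V1 fixes V_0 = 15 V.
KCL at each unknown node (sum of currents leaving = 0; resistances in Ω):
  Node 1: (V_1 - 15)/20 + (V_1 - 0)/1000 = 0
Collecting terms: 0.051 × V_1 = 0.75  =>  V_1 = 14.71 V
The requested potential is V_1 = 14.71 V.

Final answer: V_1 = 14.71 V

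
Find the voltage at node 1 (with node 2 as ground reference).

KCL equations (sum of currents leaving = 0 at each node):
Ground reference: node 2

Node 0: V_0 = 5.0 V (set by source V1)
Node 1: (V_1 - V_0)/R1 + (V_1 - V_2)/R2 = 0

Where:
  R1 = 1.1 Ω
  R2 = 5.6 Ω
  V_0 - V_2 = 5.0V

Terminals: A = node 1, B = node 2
Nodal analysis, taking node 2 as the 0 V reference.
Source V1 fixes V_0 = 5 V.
KCL at each unknown node (sum of currents leaving = 0; resistances in Ω):
  Node 1: (V_1 - 5)/1.1 + (V_1 - 0)/5.6 = 0
Collecting terms: 1.088 × V_1 = 4.545  =>  V_1 = 4.179 V
The requested potential is V_1 = 4.179 V.

Final answer: V_1 = 4.179 V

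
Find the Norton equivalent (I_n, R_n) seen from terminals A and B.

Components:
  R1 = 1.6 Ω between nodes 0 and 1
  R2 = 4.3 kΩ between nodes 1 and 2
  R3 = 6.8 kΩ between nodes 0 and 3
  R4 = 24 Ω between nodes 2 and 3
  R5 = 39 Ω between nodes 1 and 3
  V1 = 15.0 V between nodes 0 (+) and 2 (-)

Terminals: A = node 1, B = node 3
Find the Thévenin equivalent first; then I_n = V_th/R_th and R_n = R_th.
Step 1 — V_th is the open-circuit voltage V_A - V_B (nothing connected across the terminals).
Nodal analysis, taking node 2 as the 0 V reference.
Source V1 fixes V_0 = 15 V.
KCL at each unknown node (sum of currents leaving = 0; resistances in Ω):
  Node 1: (V_1 - 15)/1.6 + (V_1 - 0)/4300 + (V_1 - V_3)/39 = 0
  Node 3: (V_3 - 15)/6800 + (V_3 - 0)/24 + (V_3 - V_1)/39 = 0
Collecting terms (coefficients in siemens):
  0.6509·V_1 - 0.02564·V_3 = 9.375
  0.06745·V_3 - 0.02564·V_1 = 0.002206
Determinant D = (0.6509)(0.06745) - (-0.02564)(-0.02564) = 0.04325
V_1 = [(9.375)(0.06745) - (-0.02564)(0.002206)]/D = 14.62 V
V_3 = [(0.6509)(0.002206) - (9.375)(-0.02564)]/D = 5.592 V
V_th = V_1 - V_3 = 14.62 - 5.592 = 9.032 V
Step 2 — R_th: zero the source — replace V1 by a short circuit (node 2 merges into node 0) — and find the resistance seen between A (node 1) and B (node 3).
Reduce the network between node 1 (A) and node 3 (B) by series/parallel combination:
  Rp1 = R1 ‖ R2 (parallel, both between nodes 0 and 1) = 1/(1/1.6 + 1/4300) = 1.599 Ω
  Rp2 = R3 ‖ R4 (parallel, both between nodes 0 and 3) = 1/(1/6800 + 1/24) = 23.92 Ω
  Rs1 = Rp1 + Rp2 (series, joined only at node 0) = 1.599 + 23.92 = 25.51 Ω
  Rp3 = R5 ‖ Rs1 (parallel, both between nodes 1 and 3) = 1/(1/39 + 1/25.51) = 15.42 Ω
R_th = 15.42 Ω
I_n = V_th/R_th = 9.032/15.42 = 0.5856 A, and R_n = R_th = 15.42 Ω

Final answer: I_n = 0.5856 A, R_n = 15.42 Ω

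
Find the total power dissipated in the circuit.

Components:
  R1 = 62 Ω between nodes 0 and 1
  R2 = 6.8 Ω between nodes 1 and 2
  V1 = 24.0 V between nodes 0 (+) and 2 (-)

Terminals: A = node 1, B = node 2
Nodal analysis, taking node 2 as the 0 V reference.
Source V1 fixes V_0 = 24 V.
KCL at each unknown node (sum of currents leaving = 0; resistances in Ω):
  Node 1: (V_1 - 24)/62 + (V_1 - 0)/6.8 = 0
Collecting terms: 0.1632 × V_1 = 0.3871  =>  V_1 = 2.372 V
Power in each resistor, P = (ΔV)²/R:
  P_R1 = (24 - 2.372)²/62 = 7.545 W
  P_R2 = (2.372 - 0)²/6.8 = 0.8275 W
P_total = P_R1 + P_R2 = 8.372 W

Final answer: 8.372 W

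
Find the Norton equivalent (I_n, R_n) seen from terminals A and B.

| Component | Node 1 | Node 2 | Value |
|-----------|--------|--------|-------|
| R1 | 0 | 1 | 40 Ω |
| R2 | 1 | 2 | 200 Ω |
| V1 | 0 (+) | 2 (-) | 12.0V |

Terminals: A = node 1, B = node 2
Find the Thévenin equivalent first; then I_n = V_th/R_th and R_n = R_th.
Step 1 — V_th is the open-circuit voltage V_A - V_B (nothing connected across the terminals).
Nodal analysis, taking node 2 as the 0 V reference.
Source V1 fixes V_0 = 12 V.
KCL at each unknown node (sum of currents leaving = 0; resistances in Ω):
  Node 1: (V_1 - 12)/40 + (V_1 - 0)/200 = 0
Collecting terms: 0.03 × V_1 = 0.3  =>  V_1 = 10 V
V_th = V_1 - V_2 = 10 - 0 = 10 V
Step 2 — R_th: zero the source — replace V1 by a short circuit (node 2 merges into node 0) — and find the resistance seen between A (node 1) and B (node 0).
Reduce the network between node 1 (A) and node 0 (B) by series/parallel combination:
  Rp1 = R1 ‖ R2 (parallel, both between nodes 0 and 1) = 1/(1/40 + 1/200) = 33.33 Ω
R_th = 33.33 Ω
I_n = V_th/R_th = 10/33.33 = 0.3 A, and R_n = R_th = 33.33 Ω

Final answer: I_n = 0.3 A, R_n = 33.33 Ω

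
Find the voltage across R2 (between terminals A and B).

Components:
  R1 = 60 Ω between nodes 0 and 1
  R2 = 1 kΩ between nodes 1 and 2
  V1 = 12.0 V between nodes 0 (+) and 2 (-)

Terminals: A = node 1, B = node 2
R1 and R2 are in series across V1 (node 0 → node 1 → node 2), and the output A–B is taken across R2, so this is a voltage divider.
Series current: I = V1/(R1 + R2) = 12/(60 + 1000) = 12/1060 = 0.01132 A
V_R2 = I × R2 = V1 × R2/(R1 + R2) = 12 × 1000/1060 = 11.32 V

Final answer: 11.32 V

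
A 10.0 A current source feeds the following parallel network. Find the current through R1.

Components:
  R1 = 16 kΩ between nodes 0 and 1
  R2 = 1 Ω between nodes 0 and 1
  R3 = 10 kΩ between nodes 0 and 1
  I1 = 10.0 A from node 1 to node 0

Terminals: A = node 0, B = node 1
All resistors sit directly between nodes 0 and 1, so they are in parallel and share one voltage V; the full source current 10 A splits among them.
1/R_par = 1/16000 + 1/1 + 1/10000 = 1 S  =>  R_par = 0.9998 Ω
V = I × R_par = 10 × 0.9998 = 9.998 V
I_R1 = V/R1 = 9.998/16000 = 0.0006249 A

Final answer: 0.0006249 A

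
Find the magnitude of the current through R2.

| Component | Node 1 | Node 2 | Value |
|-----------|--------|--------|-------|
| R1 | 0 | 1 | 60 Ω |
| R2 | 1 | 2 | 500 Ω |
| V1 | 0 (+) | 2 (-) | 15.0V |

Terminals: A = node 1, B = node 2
Nodal analysis, taking node 2 as the 0 V reference.
Source V1 fixes V_0 = 15 V.
KCL at each unknown node (sum of currents leaving = 0; resistances in Ω):
  Node 1: (V_1 - 15)/60 + (V_1 - 0)/500 = 0
Collecting terms: 0.01867 × V_1 = 0.25  =>  V_1 = 13.39 V
I_R2 = (V_1 - V_2)/R2 = (13.39 - 0)/500 = 0.02679 A
|I_R2| = 0.02679 A

Final answer: |I_R2| = 0.02679 A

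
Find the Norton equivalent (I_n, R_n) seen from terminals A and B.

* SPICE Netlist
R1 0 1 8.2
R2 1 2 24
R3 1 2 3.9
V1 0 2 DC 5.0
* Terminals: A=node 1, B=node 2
Find the Thévenin equivalent first; then I_n = V_th/R_th and R_n = R_th.
Step 1 — V_th is the open-circuit voltage V_A - V_B (nothing connected across the terminals).
Nodal analysis, taking node 2 as the 0 V reference.
Source V1 fixes V_0 = 5 V.
KCL at each unknown node (sum of currents leaving = 0; resistances in Ω):
  Node 1: (V_1 - 5)/8.2 + (V_1 - 0)/24 + (V_1 - 0)/3.9 = 0
Collecting terms: 0.42 × V_1 = 0.6098  =>  V_1 = 1.452 V
V_th = V_1 - V_2 = 1.452 - 0 = 1.452 V
Step 2 — R_th: zero the source — replace V1 by a short circuit (node 2 merges into node 0) — and find the resistance seen between A (node 1) and B (node 0).
Reduce the network between node 1 (A) and node 0 (B) by series/parallel combination:
  Rp1 = R1 ‖ R2 ‖ R3 (parallel, all between nodes 0 and 1) = 1/(1/8.2 + 1/24 + 1/3.9) = 2.381 Ω
R_th = 2.381 Ω
I_n = V_th/R_th = 1.452/2.381 = 0.6098 A, and R_n = R_th = 2.381 Ω

Final answer: I_n = 0.6098 A, R_n = 2.381 Ω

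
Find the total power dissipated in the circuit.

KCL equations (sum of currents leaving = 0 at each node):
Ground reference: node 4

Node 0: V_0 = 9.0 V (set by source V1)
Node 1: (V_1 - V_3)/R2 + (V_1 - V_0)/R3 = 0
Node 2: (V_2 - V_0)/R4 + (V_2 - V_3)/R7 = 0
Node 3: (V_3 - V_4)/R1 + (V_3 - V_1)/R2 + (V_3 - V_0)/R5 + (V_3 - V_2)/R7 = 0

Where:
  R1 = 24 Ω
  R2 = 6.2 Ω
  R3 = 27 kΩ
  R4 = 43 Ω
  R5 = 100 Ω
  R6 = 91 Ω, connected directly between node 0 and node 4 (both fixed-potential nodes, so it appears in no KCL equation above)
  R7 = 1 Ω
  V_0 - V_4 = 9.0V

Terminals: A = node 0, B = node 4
Nodal analysis, taking node 4 as the 0 V reference.
Source V1 fixes V_0 = 9 V.
KCL at each unknown node (sum of currents leaving = 0; resistances in Ω):
  Node 1: (V_1 - V_3)/6.2 + (V_1 - 9)/27000 = 0
  Node 2: (V_2 - 9)/43 + (V_2 - V_3)/1 = 0
  Node 3: (V_3 - 0)/24 + (V_3 - V_1)/6.2 + (V_3 - 9)/100 + (V_3 - V_2)/1 = 0
Collecting terms (coefficients in siemens):
  0.1613·V_1 - 0.1613·V_3 = 0.0003333
  1.023·V_2 - 1·V_3 = 0.2093
  1.213·V_3 - 0.1613·V_1 - 1·V_2 = 0.09
Solving these 3 simultaneous equations (Gaussian elimination) gives:
  V_1 = 3.963 V, V_2 = 4.076 V, V_3 = 3.962 V
Power in each resistor, P = (ΔV)²/R:
  P_R1 = (3.962 - 0)²/24 = 0.654 W
  P_R2 = (3.963 - 3.962)²/6.2 = 0.0000002158 W
  P_R3 = (9 - 3.963)²/27000 = 0.0009397 W
  P_R4 = (9 - 4.076)²/43 = 0.5638 W
  P_R5 = (9 - 3.962)²/100 = 0.2538 W
  P_R6 = (9 - 0)²/91 = 0.8901 W
  P_R7 = (4.076 - 3.962)²/1 = 0.01311 W
P_total = P_R1 + P_R2 + P_R3 + P_R4 + P_R5 + P_R6 + P_R7 = 2.376 W

Final answer: 2.376 W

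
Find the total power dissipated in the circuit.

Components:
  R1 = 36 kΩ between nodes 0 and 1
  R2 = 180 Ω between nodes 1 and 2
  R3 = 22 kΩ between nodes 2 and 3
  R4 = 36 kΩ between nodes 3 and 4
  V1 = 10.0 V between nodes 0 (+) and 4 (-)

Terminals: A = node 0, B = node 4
Nodal analysis, taking node 4 as the 0 V reference.
Source V1 fixes V_0 = 10 V.
KCL at each unknown node (sum of currents leaving = 0; resistances in Ω):
  Node 1: (V_1 - 10)/36000 + (V_1 - V_2)/180 = 0
  Node 2: (V_2 - V_1)/180 + (V_2 - V_3)/22000 = 0
  Node 3: (V_3 - V_2)/22000 + (V_3 - 0)/36000 = 0
Collecting terms (coefficients in siemens):
  0.005583·V_1 - 0.005556·V_2 = 0.0002778
  0.005601·V_2 - 0.005556·V_1 - 0.00004545·V_3 = 0
  0.00007323·V_3 - 0.00004545·V_2 = 0
Solving these 3 simultaneous equations (Gaussian elimination) gives:
  V_1 = 6.178 V, V_2 = 6.158 V, V_3 = 3.822 V
Power in each resistor, P = (ΔV)²/R:
  P_R1 = (10 - 6.178)²/36000 = 0.0004059 W
  P_R2 = (6.178 - 6.158)²/180 = 0.000002029 W
  P_R3 = (6.158 - 3.822)²/22000 = 0.000248 W
  P_R4 = (3.822 - 0)²/36000 = 0.0004059 W
P_total = P_R1 + P_R2 + P_R3 + P_R4 = 0.001062 W

Final answer: 0.001062 W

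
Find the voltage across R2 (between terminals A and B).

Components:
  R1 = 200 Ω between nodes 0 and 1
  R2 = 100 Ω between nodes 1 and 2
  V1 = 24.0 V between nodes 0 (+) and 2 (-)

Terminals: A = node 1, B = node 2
R1 and R2 are in series across V1 (node 0 → node 1 → node 2), and the output A–B is taken across R2, so this is a voltage divider.
Series current: I = V1/(R1 + R2) = 24/(200 + 100) = 24/300 = 0.08 A
V_R2 = I × R2 = V1 × R2/(R1 + R2) = 24 × 100/300 = 8 V

Final answer: 8 V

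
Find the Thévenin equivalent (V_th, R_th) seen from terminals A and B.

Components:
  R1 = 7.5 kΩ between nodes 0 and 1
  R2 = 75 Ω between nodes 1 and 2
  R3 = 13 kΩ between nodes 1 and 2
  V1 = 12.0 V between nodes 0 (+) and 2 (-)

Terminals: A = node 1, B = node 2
Step 1 — V_th is the open-circuit voltage V_A - V_B (nothing connected across the terminals).
Nodal analysis, taking node 2 as the 0 V reference.
Source V1 fixes V_0 = 12 V.
KCL at each unknown node (sum of currents leaving = 0; resistances in Ω):
  Node 1: (V_1 - 12)/7500 + (V_1 - 0)/75 + (V_1 - 0)/13000 = 0
Collecting terms: 0.01354 × V_1 = 0.0016  =>  V_1 = 0.1181 V
V_th = V_1 - V_2 = 0.1181 - 0 = 0.1181 V
Step 2 — R_th: zero the source — replace V1 by a short circuit (node 2 merges into node 0) — and find the resistance seen between A (node 1) and B (node 0).
Reduce the network between node 1 (A) and node 0 (B) by series/parallel combination:
  Rp1 = R1 ‖ R2 ‖ R3 (parallel, all between nodes 0 and 1) = 1/(1/7500 + 1/75 + 1/13000) = 73.84 Ω
R_th = 73.84 Ω

Final answer: V_th = 0.1181 V, R_th = 73.84 Ω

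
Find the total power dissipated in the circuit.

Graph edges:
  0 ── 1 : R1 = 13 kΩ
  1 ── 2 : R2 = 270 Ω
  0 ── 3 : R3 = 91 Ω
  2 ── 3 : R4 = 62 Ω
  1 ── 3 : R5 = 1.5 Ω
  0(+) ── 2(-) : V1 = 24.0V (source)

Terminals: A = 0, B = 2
Nodal analysis, taking node 2 as the 0 V reference.
Source V1 fixes V_0 = 24 V.
KCL at each unknown node (sum of currents leaving = 0; resistances in Ω):
  Node 1: (V_1 - 24)/13000 + (V_1 - 0)/270 + (V_1 - V_3)/1.5 = 0
  Node 3: (V_3 - 24)/91 + (V_3 - 0)/62 + (V_3 - V_1)/1.5 = 0
Collecting terms (coefficients in siemens):
  0.6704·V_1 - 0.6667·V_3 = 0.001846
  0.6938·V_3 - 0.6667·V_1 = 0.2637
Determinant D = (0.6704)(0.6938) - (-0.6667)(-0.6667) = 0.0207
V_1 = [(0.001846)(0.6938) - (-0.6667)(0.2637)]/D = 8.555 V
V_3 = [(0.6704)(0.2637) - (0.001846)(-0.6667)]/D = 8.601 V
Power in each resistor, P = (ΔV)²/R:
  P_R1 = (24 - 8.555)²/13000 = 0.01835 W
  P_R2 = (8.555 - 0)²/270 = 0.2711 W
  P_R3 = (24 - 8.601)²/91 = 2.606 W
  P_R4 = (0 - 8.601)²/62 = 1.193 W
  P_R5 = (8.555 - 8.601)²/1.5 = 0.001395 W
P_total = P_R1 + P_R2 + P_R3 + P_R4 + P_R5 = 4.09 W

Final answer: 4.09 W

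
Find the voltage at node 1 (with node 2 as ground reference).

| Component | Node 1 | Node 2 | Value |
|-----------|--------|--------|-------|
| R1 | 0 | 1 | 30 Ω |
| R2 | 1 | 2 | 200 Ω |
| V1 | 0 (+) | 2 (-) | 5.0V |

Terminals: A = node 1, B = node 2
Nodal analysis, taking node 2 as the 0 V reference.
Source V1 fixes V_0 = 5 V.
KCL at each unknown node (sum of currents leaving = 0; resistances in Ω):
  Node 1: (V_1 - 5)/30 + (V_1 - 0)/200 = 0
Collecting terms: 0.03833 × V_1 = 0.1667  =>  V_1 = 4.348 V
The requested potential is V_1 = 4.348 V.

Final answer: V_1 = 4.348 V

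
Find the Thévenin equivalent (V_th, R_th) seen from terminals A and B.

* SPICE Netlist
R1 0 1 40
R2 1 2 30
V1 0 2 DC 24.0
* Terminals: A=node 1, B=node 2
Step 1 — V_th is the open-circuit voltage V_A - V_B (nothing connected across the terminals).
Nodal analysis, taking node 2 as the 0 V reference.
Source V1 fixes V_0 = 24 V.
KCL at each unknown node (sum of currents leaving = 0; resistances in Ω):
  Node 1: (V_1 - 24)/40 + (V_1 - 0)/30 = 0
Collecting terms: 0.05833 × V_1 = 0.6  =>  V_1 = 10.29 V
V_th = V_1 - V_2 = 10.29 - 0 = 10.29 V
Step 2 — R_th: zero the source — replace V1 by a short circuit (node 2 merges into node 0) — and find the resistance seen between A (node 1) and B (node 0).
Reduce the network between node 1 (A) and node 0 (B) by series/parallel combination:
  Rp1 = R1 ‖ R2 (parallel, both between nodes 0 and 1) = 1/(1/40 + 1/30) = 17.14 Ω
R_th = 17.14 Ω

Final answer: V_th = 10.29 V, R_th = 17.14 Ω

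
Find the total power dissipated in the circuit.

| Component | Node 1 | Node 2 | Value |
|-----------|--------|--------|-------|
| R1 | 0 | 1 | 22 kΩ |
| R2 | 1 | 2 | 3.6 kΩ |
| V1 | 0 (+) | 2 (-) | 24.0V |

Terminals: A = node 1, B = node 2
Nodal analysis, taking node 2 as the 0 V reference.
Source V1 fixes V_0 = 24 V.
KCL at each unknown node (sum of currents leaving = 0; resistances in Ω):
  Node 1: (V_1 - 24)/22000 + (V_1 - 0)/3600 = 0
Collecting terms: 0.0003232 × V_1 = 0.001091  =>  V_1 = 3.375 V
Power in each resistor, P = (ΔV)²/R:
  P_R1 = (24 - 3.375)²/22000 = 0.01934 W
  P_R2 = (3.375 - 0)²/3600 = 0.003164 W
P_total = P_R1 + P_R2 = 0.0225 W

Final answer: 0.0225 W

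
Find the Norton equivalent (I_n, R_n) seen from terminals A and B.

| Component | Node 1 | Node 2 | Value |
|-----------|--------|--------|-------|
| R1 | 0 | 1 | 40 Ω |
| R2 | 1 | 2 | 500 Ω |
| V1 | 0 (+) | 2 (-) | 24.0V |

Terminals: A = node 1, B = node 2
Find the Thévenin equivalent first; then I_n = V_th/R_th and R_n = R_th.
Step 1 — V_th is the open-circuit voltage V_A - V_B (nothing connected across the terminals).
Nodal analysis, taking node 2 as the 0 V reference.
Source V1 fixes V_0 = 24 V.
KCL at each unknown node (sum of currents leaving = 0; resistances in Ω):
  Node 1: (V_1 - 24)/40 + (V_1 - 0)/500 = 0
Collecting terms: 0.027 × V_1 = 0.6  =>  V_1 = 22.22 V
V_th = V_1 - V_2 = 22.22 - 0 = 22.22 V
Step 2 — R_th: zero the source — replace V1 by a short circuit (node 2 merges into node 0) — and find the resistance seen between A (node 1) and B (node 0).
Reduce the network between node 1 (A) and node 0 (B) by series/parallel combination:
  Rp1 = R1 ‖ R2 (parallel, both between nodes 0 and 1) = 1/(1/40 + 1/500) = 37.04 Ω
R_th = 37.04 Ω
I_n = V_th/R_th = 22.22/37.04 = 0.6 A, and R_n = R_th = 37.04 Ω

Final answer: I_n = 0.6 A, R_n = 37.04 Ω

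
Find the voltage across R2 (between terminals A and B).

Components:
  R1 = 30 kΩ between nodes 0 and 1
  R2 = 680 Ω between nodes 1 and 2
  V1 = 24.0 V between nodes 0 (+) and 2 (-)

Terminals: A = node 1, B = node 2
R1 and R2 are in series across V1 (node 0 → node 1 → node 2), and the output A–B is taken across R2, so this is a voltage divider.
Series current: I = V1/(R1 + R2) = 24/(30000 + 680) = 24/30680 = 0.0007823 A
V_R2 = I × R2 = V1 × R2/(R1 + R2) = 24 × 680/30680 = 0.5319 V

Final answer: 0.5319 V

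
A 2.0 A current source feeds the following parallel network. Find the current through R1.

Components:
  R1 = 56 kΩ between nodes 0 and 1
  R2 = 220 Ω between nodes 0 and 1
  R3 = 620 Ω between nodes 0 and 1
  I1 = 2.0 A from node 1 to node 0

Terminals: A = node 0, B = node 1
All resistors sit directly between nodes 0 and 1, so they are in parallel and share one voltage V; the full source current 2 A splits among them.
1/R_par = 1/56000 + 1/220 + 1/620 = 0.006176 S  =>  R_par = 161.9 Ω
V = I × R_par = 2 × 161.9 = 323.8 V
I_R1 = V/R1 = 323.8/56000 = 0.005783 A

Final answer: 0.005783 A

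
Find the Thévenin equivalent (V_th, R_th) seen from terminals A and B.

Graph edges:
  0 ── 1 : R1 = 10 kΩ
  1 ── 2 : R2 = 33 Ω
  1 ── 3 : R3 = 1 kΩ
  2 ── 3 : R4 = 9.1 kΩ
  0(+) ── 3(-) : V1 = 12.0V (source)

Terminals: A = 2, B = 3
Step 1 — V_th is the open-circuit voltage V_A - V_B (nothing connected across the terminals).
Nodal analysis, taking node 3 as the 0 V reference.
Source V1 fixes V_0 = 12 V.
KCL at each unknown node (sum of currents leaving = 0; resistances in Ω):
  Node 1: (V_1 - 12)/10000 + (V_1 - V_2)/33 + (V_1 - 0)/1000 = 0
  Node 2: (V_2 - V_1)/33 + (V_2 - 0)/9100 = 0
Collecting terms (coefficients in siemens):
  0.0314·V_1 - 0.0303·V_2 = 0.0012
  0.03041·V_2 - 0.0303·V_1 = 0
Determinant D = (0.0314)(0.03041) - (-0.0303)(-0.0303) = 0.00003678
V_1 = [(0.0012)(0.03041) - (-0.0303)(0)]/D = 0.9922 V
V_2 = [(0.0314)(0) - (0.0012)(-0.0303)]/D = 0.9886 V
V_th = V_2 - V_3 = 0.9886 - 0 = 0.9886 V
Step 2 — R_th: zero the source — replace V1 by a short circuit (node 3 merges into node 0) — and find the resistance seen between A (node 2) and B (node 0).
Reduce the network between node 2 (A) and node 0 (B) by series/parallel combination:
  Rp1 = R1 ‖ R3 (parallel, both between nodes 0 and 1) = 1/(1/10000 + 1/1000) = 909.1 Ω
  Rs1 = R2 + Rp1 (series, joined only at node 1) = 33 + 909.1 = 942.1 Ω
  Rp2 = R4 ‖ Rs1 (parallel, both between nodes 0 and 2) = 1/(1/9100 + 1/942.1) = 853.7 Ω
R_th = 853.7 Ω

Final answer: V_th = 0.9886 V, R_th = 853.7 Ω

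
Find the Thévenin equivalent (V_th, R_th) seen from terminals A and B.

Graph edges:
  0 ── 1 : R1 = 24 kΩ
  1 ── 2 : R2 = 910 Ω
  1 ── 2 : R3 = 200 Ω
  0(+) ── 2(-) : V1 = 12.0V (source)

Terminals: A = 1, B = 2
Step 1 — V_th is the open-circuit voltage V_A - V_B (nothing connected across the terminals).
Nodal analysis, taking node 2 as the 0 V reference.
Source V1 fixes V_0 = 12 V.
KCL at each unknown node (sum of currents leaving = 0; resistances in Ω):
  Node 1: (V_1 - 12)/24000 + (V_1 - 0)/910 + (V_1 - 0)/200 = 0
Collecting terms: 0.006141 × V_1 = 0.0005  =>  V_1 = 0.08143 V
V_th = V_1 - V_2 = 0.08143 - 0 = 0.08143 V
Step 2 — R_th: zero the source — replace V1 by a short circuit (node 2 merges into node 0) — and find the resistance seen between A (node 1) and B (node 0).
Reduce the network between node 1 (A) and node 0 (B) by series/parallel combination:
  Rp1 = R1 ‖ R2 ‖ R3 (parallel, all between nodes 0 and 1) = 1/(1/24000 + 1/910 + 1/200) = 162.9 Ω
R_th = 162.9 Ω

Final answer: V_th = 0.08143 V, R_th = 162.9 Ω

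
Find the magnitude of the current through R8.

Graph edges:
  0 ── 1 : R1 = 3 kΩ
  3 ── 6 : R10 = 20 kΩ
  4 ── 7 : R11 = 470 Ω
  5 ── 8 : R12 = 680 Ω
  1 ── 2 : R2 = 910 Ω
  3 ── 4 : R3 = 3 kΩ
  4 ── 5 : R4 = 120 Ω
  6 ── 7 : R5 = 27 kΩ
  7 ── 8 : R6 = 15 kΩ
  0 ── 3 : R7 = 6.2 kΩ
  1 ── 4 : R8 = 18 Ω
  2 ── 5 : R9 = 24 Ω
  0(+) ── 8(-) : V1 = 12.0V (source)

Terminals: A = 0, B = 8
Nodal analysis, taking node 8 as the 0 V reference.
Source V1 fixes V_0 = 12 V.
KCL at each unknown node (sum of currents leaving = 0; resistances in Ω):
  Node 1: (V_1 - 12)/3000 + (V_1 - V_2)/910 + (V_1 - V_4)/18 = 0
  Node 2: (V_2 - V_1)/910 + (V_2 - V_5)/24 = 0
  Node 3: (V_3 - V_4)/3000 + (V_3 - 12)/6200 + (V_3 - V_6)/20000 = 0
  Node 4: (V_4 - V_3)/3000 + (V_4 - V_5)/120 + (V_4 - V_1)/18 + (V_4 - V_7)/470 = 0
  Node 5: (V_5 - V_4)/120 + (V_5 - V_2)/24 + (V_5 - 0)/680 = 0
  Node 6: (V_6 - V_7)/27000 + (V_6 - V_3)/20000 = 0
  Node 7: (V_7 - V_6)/27000 + (V_7 - 0)/15000 + (V_7 - V_4)/470 = 0
Collecting terms (coefficients in siemens):
  0.05699·V_1 - 0.001099·V_2 - 0.05556·V_4 = 0.004
  0.04277·V_2 - 0.001099·V_1 - 0.04167·V_5 = 0
  0.0005446·V_3 - 0.0003333·V_4 - 0.00005·V_6 = 0.001935
  0.06635·V_4 - 0.05556·V_1 - 0.0003333·V_3 - 0.008333·V_5 - 0.002128·V_7 = 0
  0.05147·V_5 - 0.04167·V_2 - 0.008333·V_4 = 0
  0.00008704·V_6 - 0.00005·V_3 - 0.00003704·V_7 = 0
  0.002231·V_7 - 0.002128·V_4 - 0.00003704·V_6 = 0
Solving these 7 simultaneous equations (Gaussian elimination) gives:
  V_1 = 3.026 V, V_2 = 2.593 V, V_3 = 5.798 V, V_4 = 2.981 V
  V_5 = 2.582 V, V_6 = 4.572 V, V_7 = 2.918 V
I_R8 = (V_1 - V_4)/R8 = (3.026 - 2.981)/18 = 0.002516 A
|I_R8| = 0.002516 A

Final answer: |I_R8| = 0.002516 A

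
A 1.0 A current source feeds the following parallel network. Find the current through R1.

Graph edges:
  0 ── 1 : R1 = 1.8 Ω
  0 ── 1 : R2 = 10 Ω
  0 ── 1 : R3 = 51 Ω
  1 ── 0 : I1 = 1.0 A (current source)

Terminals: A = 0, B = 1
All resistors sit directly between nodes 0 and 1, so they are in parallel and share one voltage V; the full source current 1 A splits among them.
1/R_par = 1/1.8 + 1/10 + 1/51 = 0.6752 S  =>  R_par = 1.481 Ω
V = I × R_par = 1 × 1.481 = 1.481 V
I_R1 = V/R1 = 1.481/1.8 = 0.8228 A

Final answer: 0.8228 A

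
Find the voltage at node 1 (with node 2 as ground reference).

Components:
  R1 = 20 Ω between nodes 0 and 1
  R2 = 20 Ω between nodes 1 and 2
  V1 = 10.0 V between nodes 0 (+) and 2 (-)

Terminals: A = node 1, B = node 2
Nodal analysis, taking node 2 as the 0 V reference.
Source V1 fixes V_0 = 10 V.
KCL at each unknown node (sum of currents leaving = 0; resistances in Ω):
  Node 1: (V_1 - 10)/20 + (V_1 - 0)/20 = 0
Collecting terms: 0.1 × V_1 = 0.5  =>  V_1 = 5 V
The requested potential is V_1 = 5 V.

Final answer: V_1 = 5 V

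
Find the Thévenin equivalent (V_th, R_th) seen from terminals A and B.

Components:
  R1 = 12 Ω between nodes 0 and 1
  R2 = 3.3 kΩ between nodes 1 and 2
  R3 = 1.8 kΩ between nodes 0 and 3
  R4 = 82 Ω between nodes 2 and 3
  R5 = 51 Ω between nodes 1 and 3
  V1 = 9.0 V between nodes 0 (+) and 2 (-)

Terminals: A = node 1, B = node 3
Step 1 — V_th is the open-circuit voltage V_A - V_B (nothing connected across the terminals).
Nodal analysis, taking node 2 as the 0 V reference.
Source V1 fixes V_0 = 9 V.
KCL at each unknown node (sum of currents leaving = 0; resistances in Ω):
  Node 1: (V_1 - 9)/12 + (V_1 - 0)/3300 + (V_1 - V_3)/51 = 0
  Node 3: (V_3 - 9)/1800 + (V_3 - 0)/82 + (V_3 - V_1)/51 = 0
Collecting terms (coefficients in siemens):
  0.1032·V_1 - 0.01961·V_3 = 0.75
  0.03236·V_3 - 0.01961·V_1 = 0.005
Determinant D = (0.1032)(0.03236) - (-0.01961)(-0.01961) = 0.002956
V_1 = [(0.75)(0.03236) - (-0.01961)(0.005)]/D = 8.242 V
V_3 = [(0.1032)(0.005) - (0.75)(-0.01961)]/D = 5.149 V
V_th = V_1 - V_3 = 8.242 - 5.149 = 3.093 V
Step 2 — R_th: zero the source — replace V1 by a short circuit (node 2 merges into node 0) — and find the resistance seen between A (node 1) and B (node 3).
Reduce the network between node 1 (A) and node 3 (B) by series/parallel combination:
  Rp1 = R1 ‖ R2 (parallel, both between nodes 0 and 1) = 1/(1/12 + 1/3300) = 11.96 Ω
  Rp2 = R3 ‖ R4 (parallel, both between nodes 0 and 3) = 1/(1/1800 + 1/82) = 78.43 Ω
  Rs1 = Rp1 + Rp2 (series, joined only at node 0) = 11.96 + 78.43 = 90.38 Ω
  Rp3 = R5 ‖ Rs1 (parallel, both between nodes 1 and 3) = 1/(1/51 + 1/90.38) = 32.6 Ω
R_th = 32.6 Ω

Final answer: V_th = 3.093 V, R_th = 32.6 Ω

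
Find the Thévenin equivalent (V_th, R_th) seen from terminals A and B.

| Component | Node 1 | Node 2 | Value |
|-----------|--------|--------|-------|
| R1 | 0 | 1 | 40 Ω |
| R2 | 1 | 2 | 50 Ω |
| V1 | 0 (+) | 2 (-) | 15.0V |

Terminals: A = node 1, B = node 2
Step 1 — V_th is the open-circuit voltage V_A - V_B (nothing connected across the terminals).
Nodal analysis, taking node 2 as the 0 V reference.
Source V1 fixes V_0 = 15 V.
KCL at each unknown node (sum of currents leaving = 0; resistances in Ω):
  Node 1: (V_1 - 15)/40 + (V_1 - 0)/50 = 0
Collecting terms: 0.045 × V_1 = 0.375  =>  V_1 = 8.333 V
V_th = V_1 - V_2 = 8.333 - 0 = 8.333 V
Step 2 — R_th: zero the source — replace V1 by a short circuit (node 2 merges into node 0) — and find the resistance seen between A (node 1) and B (node 0).
Reduce the network between node 1 (A) and node 0 (B) by series/parallel combination:
  Rp1 = R1 ‖ R2 (parallel, both between nodes 0 and 1) = 1/(1/40 + 1/50) = 22.22 Ω
R_th = 22.22 Ω

Final answer: V_th = 8.333 V, R_th = 22.22 Ω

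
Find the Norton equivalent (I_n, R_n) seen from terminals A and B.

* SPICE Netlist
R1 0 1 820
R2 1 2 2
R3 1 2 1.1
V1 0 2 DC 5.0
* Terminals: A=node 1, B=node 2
Find the Thévenin equivalent first; then I_n = V_th/R_th and R_n = R_th.
Step 1 — V_th is the open-circuit voltage V_A - V_B (nothing connected across the terminals).
Nodal analysis, taking node 2 as the 0 V reference.
Source V1 fixes V_0 = 5 V.
KCL at each unknown node (sum of currents leaving = 0; resistances in Ω):
  Node 1: (V_1 - 5)/820 + (V_1 - 0)/2 + (V_1 - 0)/1.1 = 0
Collecting terms: 1.41 × V_1 = 0.006098  =>  V_1 = 0.004324 V
V_th = V_1 - V_2 = 0.004324 - 0 = 0.004324 V
Step 2 — R_th: zero the source — replace V1 by a short circuit (node 2 merges into node 0) — and find the resistance seen between A (node 1) and B (node 0).
Reduce the network between node 1 (A) and node 0 (B) by series/parallel combination:
  Rp1 = R1 ‖ R2 ‖ R3 (parallel, all between nodes 0 and 1) = 1/(1/820 + 1/2 + 1/1.1) = 0.7091 Ω
R_th = 0.7091 Ω
I_n = V_th/R_th = 0.004324/0.7091 = 0.006098 A, and R_n = R_th = 0.7091 Ω

Final answer: I_n = 0.006098 A, R_n = 0.7091 Ω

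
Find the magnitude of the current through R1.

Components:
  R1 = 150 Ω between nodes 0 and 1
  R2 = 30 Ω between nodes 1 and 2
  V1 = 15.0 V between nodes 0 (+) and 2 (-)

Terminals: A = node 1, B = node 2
Nodal analysis, taking node 2 as the 0 V reference.
Source V1 fixes V_0 = 15 V.
KCL at each unknown node (sum of currents leaving = 0; resistances in Ω):
  Node 1: (V_1 - 15)/150 + (V_1 - 0)/30 = 0
Collecting terms: 0.04 × V_1 = 0.1  =>  V_1 = 2.5 V
I_R1 = (V_0 - V_1)/R1 = (15 - 2.5)/150 = 0.08333 A
|I_R1| = 0.08333 A

Final answer: |I_R1| = 0.08333 A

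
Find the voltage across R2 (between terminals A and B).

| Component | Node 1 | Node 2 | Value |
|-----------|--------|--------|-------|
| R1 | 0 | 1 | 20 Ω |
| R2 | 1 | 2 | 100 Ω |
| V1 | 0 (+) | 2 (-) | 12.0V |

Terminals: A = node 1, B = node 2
R1 and R2 are in series across V1 (node 0 → node 1 → node 2), and the output A–B is taken across R2, so this is a voltage divider.
Series current: I = V1/(R1 + R2) = 12/(20 + 100) = 12/120 = 0.1 A
V_R2 = I × R2 = V1 × R2/(R1 + R2) = 12 × 100/120 = 10 V

Final answer: 10 V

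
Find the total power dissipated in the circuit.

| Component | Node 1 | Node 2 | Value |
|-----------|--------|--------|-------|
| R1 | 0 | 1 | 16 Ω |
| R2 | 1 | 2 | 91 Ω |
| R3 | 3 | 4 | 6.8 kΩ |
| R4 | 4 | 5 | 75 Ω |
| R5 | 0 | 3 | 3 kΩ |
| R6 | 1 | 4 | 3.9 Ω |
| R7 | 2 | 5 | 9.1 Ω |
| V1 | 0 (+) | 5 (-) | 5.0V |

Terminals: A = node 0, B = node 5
Nodal analysis, taking node 5 as the 0 V reference.
Source V1 fixes V_0 = 5 V.
KCL at each unknown node (sum of currents leaving = 0; resistances in Ω):
  Node 1: (V_1 - 5)/16 + (V_1 - V_2)/91 + (V_1 - V_4)/3.9 = 0
  Node 2: (V_2 - V_1)/91 + (V_2 - 0)/9.1 = 0
  Node 3: (V_3 - V_4)/6800 + (V_3 - 5)/3000 = 0
  Node 4: (V_4 - V_3)/6800 + (V_4 - 0)/75 + (V_4 - V_1)/3.9 = 0
Collecting terms (coefficients in siemens):
  0.3299·V_1 - 0.01099·V_2 - 0.2564·V_4 = 0.3125
  0.1209·V_2 - 0.01099·V_1 = 0
  0.0004804·V_3 - 0.0001471·V_4 = 0.001667
  0.2699·V_4 - 0.2564·V_1 - 0.0001471·V_3 = 0
Solving these 4 simultaneous equations (Gaussian elimination) gives:
  V_1 = 3.671 V, V_2 = 0.3337 V, V_3 = 4.538 V, V_4 = 3.49 V
Power in each resistor, P = (ΔV)²/R:
  P_R1 = (5 - 3.671)²/16 = 0.1104 W
  P_R2 = (3.671 - 0.3337)²/91 = 0.1224 W
  P_R3 = (4.538 - 3.49)²/6800 = 0.0001614 W
  P_R4 = (3.49 - 0)²/75 = 0.1624 W
  P_R5 = (5 - 4.538)²/3000 = 0.0000712 W
  P_R6 = (3.671 - 3.49)²/3.9 = 0.00839 W
  P_R7 = (0.3337 - 0)²/9.1 = 0.01224 W
P_total = P_R1 + P_R2 + P_R3 + P_R4 + P_R5 + P_R6 + P_R7 = 0.4161 W

Final answer: 0.4161 W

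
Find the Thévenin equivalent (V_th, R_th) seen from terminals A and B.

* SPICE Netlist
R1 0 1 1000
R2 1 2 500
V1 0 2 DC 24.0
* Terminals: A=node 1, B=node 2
Step 1 — V_th is the open-circuit voltage V_A - V_B (nothing connected across the terminals).
Nodal analysis, taking node 2 as the 0 V reference.
Source V1 fixes V_0 = 24 V.
KCL at each unknown node (sum of currents leaving = 0; resistances in Ω):
  Node 1: (V_1 - 24)/1000 + (V_1 - 0)/500 = 0
Collecting terms: 0.003 × V_1 = 0.024  =>  V_1 = 8 V
V_th = V_1 - V_2 = 8 - 0 = 8 V
Step 2 — R_th: zero the source — replace V1 by a short circuit (node 2 merges into node 0) — and find the resistance seen between A (node 1) and B (node 0).
Reduce the network between node 1 (A) and node 0 (B) by series/parallel combination:
  Rp1 = R1 ‖ R2 (parallel, both between nodes 0 and 1) = 1/(1/1000 + 1/500) = 333.3 Ω
R_th = 333.3 Ω

Final answer: V_th = 8 V, R_th = 333.3 Ω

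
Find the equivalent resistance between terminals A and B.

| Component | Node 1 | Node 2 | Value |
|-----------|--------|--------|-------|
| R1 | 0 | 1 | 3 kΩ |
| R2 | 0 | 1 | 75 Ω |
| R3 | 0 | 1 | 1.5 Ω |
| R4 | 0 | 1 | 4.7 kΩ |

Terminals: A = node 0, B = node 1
Reduce the network between node 0 (A) and node 1 (B) by series/parallel combination:
  Rp1 = R1 ‖ R2 ‖ R3 ‖ R4 (parallel, all between nodes 0 and 1) = 1/(1/3000 + 1/75 + 1/1.5 + 1/4700) = 1.469 Ω
R_eq = 1.469 Ω

Final answer: 1.469 Ω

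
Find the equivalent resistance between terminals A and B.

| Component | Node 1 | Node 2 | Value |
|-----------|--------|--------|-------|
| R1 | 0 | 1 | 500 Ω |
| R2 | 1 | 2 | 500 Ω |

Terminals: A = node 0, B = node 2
Reduce the network between node 0 (A) and node 2 (B) by series/parallel combination:
  Rs1 = R1 + R2 (series, joined only at node 1) = 500 + 500 = 1000 Ω
R_eq = 1 kΩ

Final answer: 1 kΩ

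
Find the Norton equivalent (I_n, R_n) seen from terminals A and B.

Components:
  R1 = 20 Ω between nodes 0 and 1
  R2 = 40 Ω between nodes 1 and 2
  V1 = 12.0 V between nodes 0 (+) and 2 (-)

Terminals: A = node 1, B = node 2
Find the Thévenin equivalent first; then I_n = V_th/R_th and R_n = R_th.
Step 1 — V_th is the open-circuit voltage V_A - V_B (nothing connected across the terminals).
Nodal analysis, taking node 2 as the 0 V reference.
Source V1 fixes V_0 = 12 V.
KCL at each unknown node (sum of currents leaving = 0; resistances in Ω):
  Node 1: (V_1 - 12)/20 + (V_1 - 0)/40 = 0
Collecting terms: 0.075 × V_1 = 0.6  =>  V_1 = 8 V
V_th = V_1 - V_2 = 8 - 0 = 8 V
Step 2 — R_th: zero the source — replace V1 by a short circuit (node 2 merges into node 0) — and find the resistance seen between A (node 1) and B (node 0).
Reduce the network between node 1 (A) and node 0 (B) by series/parallel combination:
  Rp1 = R1 ‖ R2 (parallel, both between nodes 0 and 1) = 1/(1/20 + 1/40) = 13.33 Ω
R_th = 13.33 Ω
I_n = V_th/R_th = 8/13.33 = 0.6 A, and R_n = R_th = 13.33 Ω

Final answer: I_n = 0.6 A, R_n = 13.33 Ω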